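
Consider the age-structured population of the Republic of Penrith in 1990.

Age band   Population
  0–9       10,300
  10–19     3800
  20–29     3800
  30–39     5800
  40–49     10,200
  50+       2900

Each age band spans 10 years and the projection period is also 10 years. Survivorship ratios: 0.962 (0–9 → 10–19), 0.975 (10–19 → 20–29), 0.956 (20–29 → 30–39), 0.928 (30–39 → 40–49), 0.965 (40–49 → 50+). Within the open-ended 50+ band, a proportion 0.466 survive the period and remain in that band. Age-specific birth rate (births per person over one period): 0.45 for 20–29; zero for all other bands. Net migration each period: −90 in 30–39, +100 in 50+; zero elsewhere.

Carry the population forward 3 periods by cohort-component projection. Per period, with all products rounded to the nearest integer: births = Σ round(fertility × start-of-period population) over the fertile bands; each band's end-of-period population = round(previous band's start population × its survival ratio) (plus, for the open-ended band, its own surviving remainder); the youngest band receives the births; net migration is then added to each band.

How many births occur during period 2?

Call the bands 1 to 6, youngest first.
Period 1:
Births: 3800 × 0.45 = 1710
Band 2: 10300 × 0.962 = 9909
Band 3: 3800 × 0.975 = 3705
Band 4: 3800 × 0.956 = 3633
Band 5: 5800 × 0.928 = 5382
Band 6: 10200 × 0.965 + 2900 × 0.466 = 9843 + 1351 = 11194
Net migration: Band 4 − 90 → 3543; Band 6 + 100 → 11294
→ [1710, 9909, 3705, 3543, 5382, 11294]
Period 2:
Births: 3705 × 0.45 = 1667
Band 2: 1710 × 0.962 = 1645
Band 3: 9909 × 0.975 = 9661
Band 4: 3705 × 0.956 = 3542
Band 5: 3543 × 0.928 = 3288
Band 6: 5382 × 0.965 + 11294 × 0.466 = 5194 + 5263 = 10457
Net migration: Band 4 − 90 → 3452; Band 6 + 100 → 10557
→ [1667, 1645, 9661, 3452, 3288, 10557]

1667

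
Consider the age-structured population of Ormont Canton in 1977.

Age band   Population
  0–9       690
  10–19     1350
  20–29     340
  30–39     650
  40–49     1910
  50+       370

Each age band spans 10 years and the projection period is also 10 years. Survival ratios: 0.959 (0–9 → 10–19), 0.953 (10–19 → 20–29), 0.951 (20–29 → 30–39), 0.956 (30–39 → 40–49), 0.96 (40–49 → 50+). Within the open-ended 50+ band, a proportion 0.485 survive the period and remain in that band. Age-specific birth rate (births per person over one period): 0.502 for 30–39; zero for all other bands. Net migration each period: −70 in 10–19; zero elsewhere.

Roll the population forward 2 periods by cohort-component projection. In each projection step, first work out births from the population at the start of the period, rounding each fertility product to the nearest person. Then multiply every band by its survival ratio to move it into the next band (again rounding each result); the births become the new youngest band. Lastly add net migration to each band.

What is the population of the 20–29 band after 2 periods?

564

— Period 1 —
Births: 650 * 0.502 = 326
10–19: 690 * 0.959 = 662
20–29: 1350 * 0.953 = 1287
30–39: 340 * 0.951 = 323
40–49: 650 * 0.956 = 621
50+: 1910 * 0.96 + 370 * 0.485 = 1834 + 179 = 2013
Net migration: 10–19 − 70 → 592
Population now: 0–9=326, 10–19=592, 20–29=1287, 30–39=323, 40–49=621, 50+=2013
— Period 2 —
Births: 323 * 0.502 = 162
10–19: 326 * 0.959 = 313
20–29: 592 * 0.953 = 564
30–39: 1287 * 0.951 = 1224
40–49: 323 * 0.956 = 309
50+: 621 * 0.96 + 2013 * 0.485 = 596 + 976 = 1572
Net migration: 10–19 − 70 → 243
Population now: 0–9=162, 10–19=243, 20–29=564, 30–39=1224, 40–49=309, 50+=1572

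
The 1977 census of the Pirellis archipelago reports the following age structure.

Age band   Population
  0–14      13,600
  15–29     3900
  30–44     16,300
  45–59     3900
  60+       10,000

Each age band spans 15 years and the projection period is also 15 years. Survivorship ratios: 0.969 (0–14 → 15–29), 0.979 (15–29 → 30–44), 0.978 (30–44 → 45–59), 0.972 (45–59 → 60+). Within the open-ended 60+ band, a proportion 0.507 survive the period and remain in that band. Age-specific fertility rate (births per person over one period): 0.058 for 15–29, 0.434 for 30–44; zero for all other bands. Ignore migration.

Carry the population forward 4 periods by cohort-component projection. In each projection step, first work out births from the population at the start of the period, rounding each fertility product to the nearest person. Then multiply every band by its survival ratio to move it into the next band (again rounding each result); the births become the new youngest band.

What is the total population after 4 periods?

Call the bands 1 to 5, youngest first.
[period 1]
Births: 3900 * 0.058 = 226, 16300 * 0.434 = 7074 — total 7300
Band 2: 13600 * 0.969 = 13178
Band 3: 3900 * 0.979 = 3818
Band 4: 16300 * 0.978 = 15941
Band 5: 3900 * 0.972 + 10000 * 0.507 = 3791 + 5070 = 8861
End of period: [7300, 13178, 3818, 15941, 8861]
[period 2]
Births: 13178 * 0.058 = 764, 3818 * 0.434 = 1657 — total 2421
Band 2: 7300 * 0.969 = 7074
Band 3: 13178 * 0.979 = 12901
Band 4: 3818 * 0.978 = 3734
Band 5: 15941 * 0.972 + 8861 * 0.507 = 15495 + 4493 = 19988
End of period: [2421, 7074, 12901, 3734, 19988]
[period 3]
Births: 7074 * 0.058 = 410, 12901 * 0.434 = 5599 — total 6009
Band 2: 2421 * 0.969 = 2346
Band 3: 7074 * 0.979 = 6925
Band 4: 12901 * 0.978 = 12617
Band 5: 3734 * 0.972 + 19988 * 0.507 = 3629 + 10134 = 13763
End of period: [6009, 2346, 6925, 12617, 13763]
[period 4]
Births: 2346 * 0.058 = 136, 6925 * 0.434 = 3005 — total 3141
Band 2: 6009 * 0.969 = 5823
Band 3: 2346 * 0.979 = 2297
Band 4: 6925 * 0.978 = 6773
Band 5: 12617 * 0.972 + 13763 * 0.507 = 12264 + 6978 = 19242
End of period: [3141, 5823, 2297, 6773, 19242]
Total after period 4: 3141 + 5823 + 2297 + 6773 + 19242 = 37276

37276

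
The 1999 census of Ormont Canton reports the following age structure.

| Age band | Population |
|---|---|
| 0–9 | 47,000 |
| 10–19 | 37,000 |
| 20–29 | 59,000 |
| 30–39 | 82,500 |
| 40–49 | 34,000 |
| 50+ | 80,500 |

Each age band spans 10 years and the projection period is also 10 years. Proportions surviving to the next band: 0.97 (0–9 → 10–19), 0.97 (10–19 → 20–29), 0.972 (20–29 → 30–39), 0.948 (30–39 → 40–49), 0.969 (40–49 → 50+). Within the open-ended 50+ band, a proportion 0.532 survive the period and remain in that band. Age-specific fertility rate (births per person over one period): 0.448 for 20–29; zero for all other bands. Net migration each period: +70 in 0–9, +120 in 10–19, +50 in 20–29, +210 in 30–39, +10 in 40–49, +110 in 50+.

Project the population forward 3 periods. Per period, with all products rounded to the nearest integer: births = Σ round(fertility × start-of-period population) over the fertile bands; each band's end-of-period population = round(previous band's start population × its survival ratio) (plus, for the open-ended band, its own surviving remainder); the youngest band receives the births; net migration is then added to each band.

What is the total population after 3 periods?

After projecting period 1:
Births: 59000 * 0.448 = 26432
10–19: 47000 * 0.97 = 45590
20–29: 37000 * 0.97 = 35890
30–39: 59000 * 0.972 = 57348
40–49: 82500 * 0.948 = 78210
50+: 34000 * 0.969 + 80500 * 0.532 = 32946 + 42826 = 75772
Net migration: 0–9 + 70 → 26502; 10–19 + 120 → 45710; 20–29 + 50 → 35940; 30–39 + 210 → 57558; 40–49 + 10 → 78220; 50+ + 110 → 75882
Population now: 0–9=26502, 10–19=45710, 20–29=35940, 30–39=57558, 40–49=78220, 50+=75882
After projecting period 2:
Births: 35940 * 0.448 = 16101
10–19: 26502 * 0.97 = 25707
20–29: 45710 * 0.97 = 44339
30–39: 35940 * 0.972 = 34934
40–49: 57558 * 0.948 = 54565
50+: 78220 * 0.969 + 75882 * 0.532 = 75795 + 40369 = 116164
Net migration: 0–9 + 70 → 16171; 10–19 + 120 → 25827; 20–29 + 50 → 44389; 30–39 + 210 → 35144; 40–49 + 10 → 54575; 50+ + 110 → 116274
Population now: 0–9=16171, 10–19=25827, 20–29=44389, 30–39=35144, 40–49=54575, 50+=116274
After projecting period 3:
Births: 44389 * 0.448 = 19886
10–19: 16171 * 0.97 = 15686
20–29: 25827 * 0.97 = 25052
30–39: 44389 * 0.972 = 43146
40–49: 35144 * 0.948 = 33317
50+: 54575 * 0.969 + 116274 * 0.532 = 52883 + 61858 = 114741
Net migration: 0–9 + 70 → 19956; 10–19 + 120 → 15806; 20–29 + 50 → 25102; 30–39 + 210 → 43356; 40–49 + 10 → 33327; 50+ + 110 → 114851
Population now: 0–9=19956, 10–19=15806, 20–29=25102, 30–39=43356, 40–49=33327, 50+=114851
Total after period 3: 19956 + 15806 + 25102 + 43356 + 33327 + 114851 = 252398

252398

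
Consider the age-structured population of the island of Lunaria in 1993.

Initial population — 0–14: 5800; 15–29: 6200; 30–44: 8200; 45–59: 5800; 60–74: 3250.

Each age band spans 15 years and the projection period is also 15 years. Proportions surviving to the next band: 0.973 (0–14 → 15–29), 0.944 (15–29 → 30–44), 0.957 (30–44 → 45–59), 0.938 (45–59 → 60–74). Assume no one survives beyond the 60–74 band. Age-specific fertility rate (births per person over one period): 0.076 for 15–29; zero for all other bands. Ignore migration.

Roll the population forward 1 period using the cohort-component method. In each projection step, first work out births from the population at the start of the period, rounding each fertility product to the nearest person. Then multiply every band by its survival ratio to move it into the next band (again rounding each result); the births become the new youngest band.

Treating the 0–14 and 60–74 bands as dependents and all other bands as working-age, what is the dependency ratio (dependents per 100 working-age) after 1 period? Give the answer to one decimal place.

30.6

Period 1:
Births: 6200 × 0.076 = 471
15–29: 5800 × 0.973 = 5643
30–44: 6200 × 0.944 = 5853
45–59: 8200 × 0.957 = 7847
60–74: 5800 × 0.938 = 5440
→ [471, 5643, 5853, 7847, 5440]
Dependents (band 0–14 + band 60–74) = 471 + 5440 = 5911; working-age = 19343; ratio = 5911/19343 × 100 = 30.6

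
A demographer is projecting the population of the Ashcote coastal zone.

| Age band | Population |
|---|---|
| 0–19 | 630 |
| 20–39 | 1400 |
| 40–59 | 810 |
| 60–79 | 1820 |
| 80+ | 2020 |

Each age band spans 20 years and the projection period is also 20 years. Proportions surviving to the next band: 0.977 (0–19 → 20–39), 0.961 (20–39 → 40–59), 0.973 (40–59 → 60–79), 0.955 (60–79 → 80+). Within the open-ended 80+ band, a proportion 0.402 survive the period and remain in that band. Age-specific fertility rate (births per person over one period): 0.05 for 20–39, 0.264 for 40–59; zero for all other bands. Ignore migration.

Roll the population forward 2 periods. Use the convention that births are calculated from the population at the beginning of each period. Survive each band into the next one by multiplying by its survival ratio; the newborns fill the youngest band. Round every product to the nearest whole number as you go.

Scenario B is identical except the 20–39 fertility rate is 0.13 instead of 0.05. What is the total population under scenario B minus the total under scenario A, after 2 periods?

Period 1:
Births: 1400 * 0.05 = 70, 810 * 0.264 = 214 → total 284
20–39: 630 * 0.977 = 616
40–59: 1400 * 0.961 = 1345
60–79: 810 * 0.973 = 788
80+: 1820 * 0.955 + 2020 * 0.402 = 1738 + 812 = 2550
Giving 284 / 616 / 1345 / 788 / 2550.
Period 2:
Births: 616 * 0.05 = 31, 1345 * 0.264 = 355 → total 386
20–39: 284 * 0.977 = 277
40–59: 616 * 0.961 = 592
60–79: 1345 * 0.973 = 1309
80+: 788 * 0.955 + 2550 * 0.402 = 753 + 1025 = 1778
Giving 386 / 277 / 592 / 1309 / 1778.
Scenario A total after 2 periods: 4342
Scenario B projection —
Period 1:
Births: 1400 * 0.13 = 182, 810 * 0.264 = 214 → total 396
20–39: 630 * 0.977 = 616
40–59: 1400 * 0.961 = 1345
60–79: 810 * 0.973 = 788
80+: 1820 * 0.955 + 2020 * 0.402 = 1738 + 812 = 2550
Giving 396 / 616 / 1345 / 788 / 2550.
Period 2:
Births: 616 * 0.13 = 80, 1345 * 0.264 = 355 → total 435
20–39: 396 * 0.977 = 387
40–59: 616 * 0.961 = 592
60–79: 1345 * 0.973 = 1309
80+: 788 * 0.955 + 2550 * 0.402 = 753 + 1025 = 1778
Giving 435 / 387 / 592 / 1309 / 1778.
Scenario B total after 2 periods: 4501
Difference B − A = 4501 − 4342 = 159

159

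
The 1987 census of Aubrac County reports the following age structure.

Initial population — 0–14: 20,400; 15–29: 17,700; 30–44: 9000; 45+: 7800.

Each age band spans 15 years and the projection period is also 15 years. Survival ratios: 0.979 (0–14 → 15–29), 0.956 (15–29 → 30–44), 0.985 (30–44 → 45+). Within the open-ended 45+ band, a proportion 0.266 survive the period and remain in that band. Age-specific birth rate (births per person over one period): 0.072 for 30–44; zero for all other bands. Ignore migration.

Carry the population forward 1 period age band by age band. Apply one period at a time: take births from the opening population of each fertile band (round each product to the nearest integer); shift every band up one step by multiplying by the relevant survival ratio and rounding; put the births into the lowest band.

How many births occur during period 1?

Let group 1 be 0–14 through group 4 = 45+.
Period 1:
Births: 9000 × 0.072 = 648
Group 2: 20400 × 0.979 = 19972
Group 3: 17700 × 0.956 = 16921
Group 4: 9000 × 0.985 + 7800 × 0.266 = 8865 + 2075 = 10940
Population now: 0–14=648, 15–29=19972, 30–44=16921, 45+=10940

648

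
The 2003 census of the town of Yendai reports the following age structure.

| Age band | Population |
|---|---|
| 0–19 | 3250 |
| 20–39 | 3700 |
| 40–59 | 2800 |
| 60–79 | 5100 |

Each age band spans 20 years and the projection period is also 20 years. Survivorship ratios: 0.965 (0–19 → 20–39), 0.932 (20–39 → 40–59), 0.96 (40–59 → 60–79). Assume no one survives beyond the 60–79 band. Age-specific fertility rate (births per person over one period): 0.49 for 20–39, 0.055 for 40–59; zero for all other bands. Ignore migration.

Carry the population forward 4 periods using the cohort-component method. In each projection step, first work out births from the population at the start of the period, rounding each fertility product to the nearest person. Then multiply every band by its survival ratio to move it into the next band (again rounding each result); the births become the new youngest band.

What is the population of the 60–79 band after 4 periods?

After projecting period 1:
Births: 3700 × 0.49 = 1813 ; 2800 × 0.055 = 154 → total 1967
20–39: 3250 × 0.965 = 3136
40–59: 3700 × 0.932 = 3448
60–79: 2800 × 0.96 = 2688
Population now: 0–19=1967, 20–39=3136, 40–59=3448, 60–79=2688
After projecting period 2:
Births: 3136 × 0.49 = 1537 ; 3448 × 0.055 = 190 → total 1727
20–39: 1967 × 0.965 = 1898
40–59: 3136 × 0.932 = 2923
60–79: 3448 × 0.96 = 3310
Population now: 0–19=1727, 20–39=1898, 40–59=2923, 60–79=3310
After projecting period 3:
Births: 1898 × 0.49 = 930 ; 2923 × 0.055 = 161 → total 1091
20–39: 1727 × 0.965 = 1667
40–59: 1898 × 0.932 = 1769
60–79: 2923 × 0.96 = 2806
Population now: 0–19=1091, 20–39=1667, 40–59=1769, 60–79=2806
After projecting period 4:
Births: 1667 × 0.49 = 817 ; 1769 × 0.055 = 97 → total 914
20–39: 1091 × 0.965 = 1053
40–59: 1667 × 0.932 = 1554
60–79: 1769 × 0.96 = 1698
Population now: 0–19=914, 20–39=1053, 40–59=1554, 60–79=1698

1698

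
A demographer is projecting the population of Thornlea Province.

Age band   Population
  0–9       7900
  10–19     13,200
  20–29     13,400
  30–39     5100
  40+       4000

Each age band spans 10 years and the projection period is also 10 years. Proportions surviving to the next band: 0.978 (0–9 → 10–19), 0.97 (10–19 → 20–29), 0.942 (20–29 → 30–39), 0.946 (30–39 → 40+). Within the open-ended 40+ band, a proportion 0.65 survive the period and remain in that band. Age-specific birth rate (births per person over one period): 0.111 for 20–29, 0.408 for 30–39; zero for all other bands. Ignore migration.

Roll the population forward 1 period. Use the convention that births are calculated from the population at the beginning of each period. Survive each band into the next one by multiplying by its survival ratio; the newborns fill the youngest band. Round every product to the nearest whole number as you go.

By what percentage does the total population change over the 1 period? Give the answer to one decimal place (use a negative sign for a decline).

[period 1]
Births: 13400 × 0.111 = 1487 ; 5100 × 0.408 = 2081 → total 3568
10–19: 7900 × 0.978 = 7726
20–29: 13200 × 0.97 = 12804
30–39: 13400 × 0.942 = 12623
40+: 5100 × 0.946 + 4000 × 0.65 = 4825 + 2600 = 7425
→ [3568, 7726, 12804, 12623, 7425]
Total: 43600 → 44146; change = 546; percentage change = 1.3%

1.3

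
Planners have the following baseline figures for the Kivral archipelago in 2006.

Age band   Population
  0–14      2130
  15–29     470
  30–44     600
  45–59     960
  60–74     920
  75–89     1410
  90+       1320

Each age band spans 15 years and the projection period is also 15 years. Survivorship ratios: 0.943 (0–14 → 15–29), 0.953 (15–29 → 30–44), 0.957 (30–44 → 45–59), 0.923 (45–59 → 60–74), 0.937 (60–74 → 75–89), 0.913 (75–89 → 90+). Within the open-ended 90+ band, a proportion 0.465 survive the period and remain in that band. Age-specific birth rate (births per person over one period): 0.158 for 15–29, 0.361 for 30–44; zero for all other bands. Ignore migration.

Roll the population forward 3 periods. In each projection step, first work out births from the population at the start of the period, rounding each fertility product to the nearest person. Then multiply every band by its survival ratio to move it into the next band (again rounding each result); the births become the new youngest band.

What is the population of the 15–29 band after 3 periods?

Period 1.
Births: 470 * 0.158 = 74 ; 600 * 0.361 = 217 → total 291
15–29: 2130 * 0.943 = 2009
30–44: 470 * 0.953 = 448
45–59: 600 * 0.957 = 574
60–74: 960 * 0.923 = 886
75–89: 920 * 0.937 = 862
90+: 1410 * 0.913 + 1320 * 0.465 = 1287 + 614 = 1901
Population now: 0–14=291, 15–29=2009, 30–44=448, 45–59=574, 60–74=886, 75–89=862, 90+=1901
Period 2.
Births: 2009 * 0.158 = 317 ; 448 * 0.361 = 162 → total 479
15–29: 291 * 0.943 = 274
30–44: 2009 * 0.953 = 1915
45–59: 448 * 0.957 = 429
60–74: 574 * 0.923 = 530
75–89: 886 * 0.937 = 830
90+: 862 * 0.913 + 1901 * 0.465 = 787 + 884 = 1671
Population now: 0–14=479, 15–29=274, 30–44=1915, 45–59=429, 60–74=530, 75–89=830, 90+=1671
Period 3.
Births: 274 * 0.158 = 43 ; 1915 * 0.361 = 691 → total 734
15–29: 479 * 0.943 = 452
30–44: 274 * 0.953 = 261
45–59: 1915 * 0.957 = 1833
60–74: 429 * 0.923 = 396
75–89: 530 * 0.937 = 497
90+: 830 * 0.913 + 1671 * 0.465 = 758 + 777 = 1535
Population now: 0–14=734, 15–29=452, 30–44=261, 45–59=1833, 60–74=396, 75–89=497, 90+=1535

452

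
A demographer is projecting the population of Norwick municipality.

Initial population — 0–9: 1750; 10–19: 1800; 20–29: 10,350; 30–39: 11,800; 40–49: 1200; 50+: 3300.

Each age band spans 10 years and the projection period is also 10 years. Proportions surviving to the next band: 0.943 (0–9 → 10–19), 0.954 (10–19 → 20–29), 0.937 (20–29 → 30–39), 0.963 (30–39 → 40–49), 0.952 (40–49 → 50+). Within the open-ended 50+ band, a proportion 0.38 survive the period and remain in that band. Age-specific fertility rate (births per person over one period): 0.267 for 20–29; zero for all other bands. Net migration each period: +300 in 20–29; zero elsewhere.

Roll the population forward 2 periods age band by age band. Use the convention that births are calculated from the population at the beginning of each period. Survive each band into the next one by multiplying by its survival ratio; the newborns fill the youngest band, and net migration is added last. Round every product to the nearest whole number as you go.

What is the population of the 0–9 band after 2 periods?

539

Numbering the groups 1..6 from youngest to oldest:
Period 1:
Births: 10350 × 0.267 = 2763
Group 2: 1750 × 0.943 = 1650
Group 3: 1800 × 0.954 = 1717
Group 4: 10350 × 0.937 = 9698
Group 5: 11800 × 0.963 = 11363
Group 6: 1200 × 0.952 + 3300 × 0.38 = 1142 + 1254 = 2396
Net migration: Group 3 + 300 → 2017
→ [2763, 1650, 2017, 9698, 11363, 2396]
Period 2:
Births: 2017 × 0.267 = 539
Group 2: 2763 × 0.943 = 2606
Group 3: 1650 × 0.954 = 1574
Group 4: 2017 × 0.937 = 1890
Group 5: 9698 × 0.963 = 9339
Group 6: 11363 × 0.952 + 2396 × 0.38 = 10818 + 910 = 11728
Net migration: Group 3 + 300 → 1874
→ [539, 2606, 1874, 1890, 9339, 11728]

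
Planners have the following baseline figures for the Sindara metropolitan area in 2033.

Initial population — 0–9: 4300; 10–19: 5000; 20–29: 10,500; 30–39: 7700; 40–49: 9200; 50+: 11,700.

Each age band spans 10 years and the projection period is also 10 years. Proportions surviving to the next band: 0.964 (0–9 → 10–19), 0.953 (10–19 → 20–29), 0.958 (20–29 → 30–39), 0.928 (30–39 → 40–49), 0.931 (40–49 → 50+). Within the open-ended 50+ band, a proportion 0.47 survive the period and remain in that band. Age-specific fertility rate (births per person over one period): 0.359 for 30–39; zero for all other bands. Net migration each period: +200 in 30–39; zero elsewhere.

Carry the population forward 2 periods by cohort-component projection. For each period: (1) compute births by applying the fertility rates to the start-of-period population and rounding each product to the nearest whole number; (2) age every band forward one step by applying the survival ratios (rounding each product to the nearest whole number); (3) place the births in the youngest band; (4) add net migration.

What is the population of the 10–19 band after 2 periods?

— Period 1 —
Births: 7700 × 0.359 = 2764
10–19: 4300 × 0.964 = 4145
20–29: 5000 × 0.953 = 4765
30–39: 10500 × 0.958 = 10059
40–49: 7700 × 0.928 = 7146
50+: 9200 × 0.931 + 11700 × 0.47 = 8565 + 5499 = 14064
Net migration: 30–39 + 200 → 10259
End of period: [2764, 4145, 4765, 10259, 7146, 14064]
— Period 2 —
Births: 10259 × 0.359 = 3683
10–19: 2764 × 0.964 = 2664
20–29: 4145 × 0.953 = 3950
30–39: 4765 × 0.958 = 4565
40–49: 10259 × 0.928 = 9520
50+: 7146 × 0.931 + 14064 × 0.47 = 6653 + 6610 = 13263
Net migration: 30–39 + 200 → 4765
End of period: [3683, 2664, 3950, 4765, 9520, 13263]

2664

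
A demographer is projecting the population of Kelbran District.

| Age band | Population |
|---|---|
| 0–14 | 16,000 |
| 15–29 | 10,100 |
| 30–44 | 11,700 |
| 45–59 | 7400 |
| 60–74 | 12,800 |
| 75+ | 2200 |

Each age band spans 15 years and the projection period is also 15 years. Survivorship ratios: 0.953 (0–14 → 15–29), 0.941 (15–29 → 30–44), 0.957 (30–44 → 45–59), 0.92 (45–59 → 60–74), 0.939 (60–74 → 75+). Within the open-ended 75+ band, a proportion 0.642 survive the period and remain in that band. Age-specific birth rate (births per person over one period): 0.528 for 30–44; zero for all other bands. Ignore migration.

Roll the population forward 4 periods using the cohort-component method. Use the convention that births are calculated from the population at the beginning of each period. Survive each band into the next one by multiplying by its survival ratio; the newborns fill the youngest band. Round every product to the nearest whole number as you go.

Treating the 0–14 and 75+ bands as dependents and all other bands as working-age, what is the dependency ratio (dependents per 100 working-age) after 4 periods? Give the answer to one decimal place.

Let group 1 be 0–14 through group 6 = 75+.
[period 1]
Births: 11700 * 0.528 = 6178
Group 2: 16000 * 0.953 = 15248
Group 3: 10100 * 0.941 = 9504
Group 4: 11700 * 0.957 = 11197
Group 5: 7400 * 0.92 = 6808
Group 6: 12800 * 0.939 + 2200 * 0.642 = 12019 + 1412 = 13431
→ [6178, 15248, 9504, 11197, 6808, 13431]
[period 2]
Births: 9504 * 0.528 = 5018
Group 2: 6178 * 0.953 = 5888
Group 3: 15248 * 0.941 = 14348
Group 4: 9504 * 0.957 = 9095
Group 5: 11197 * 0.92 = 10301
Group 6: 6808 * 0.939 + 13431 * 0.642 = 6393 + 8623 = 15016
→ [5018, 5888, 14348, 9095, 10301, 15016]
[period 3]
Births: 14348 * 0.528 = 7576
Group 2: 5018 * 0.953 = 4782
Group 3: 5888 * 0.941 = 5541
Group 4: 14348 * 0.957 = 13731
Group 5: 9095 * 0.92 = 8367
Group 6: 10301 * 0.939 + 15016 * 0.642 = 9673 + 9640 = 19313
→ [7576, 4782, 5541, 13731, 8367, 19313]
[period 4]
Births: 5541 * 0.528 = 2926
Group 2: 7576 * 0.953 = 7220
Group 3: 4782 * 0.941 = 4500
Group 4: 5541 * 0.957 = 5303
Group 5: 13731 * 0.92 = 12633
Group 6: 8367 * 0.939 + 19313 * 0.642 = 7857 + 12399 = 20256
→ [2926, 7220, 4500, 5303, 12633, 20256]
Dependents (band 0–14 + band 75+) = 2926 + 20256 = 23182; working-age = 29656; ratio = 23182/29656 × 100 = 78.2

78.2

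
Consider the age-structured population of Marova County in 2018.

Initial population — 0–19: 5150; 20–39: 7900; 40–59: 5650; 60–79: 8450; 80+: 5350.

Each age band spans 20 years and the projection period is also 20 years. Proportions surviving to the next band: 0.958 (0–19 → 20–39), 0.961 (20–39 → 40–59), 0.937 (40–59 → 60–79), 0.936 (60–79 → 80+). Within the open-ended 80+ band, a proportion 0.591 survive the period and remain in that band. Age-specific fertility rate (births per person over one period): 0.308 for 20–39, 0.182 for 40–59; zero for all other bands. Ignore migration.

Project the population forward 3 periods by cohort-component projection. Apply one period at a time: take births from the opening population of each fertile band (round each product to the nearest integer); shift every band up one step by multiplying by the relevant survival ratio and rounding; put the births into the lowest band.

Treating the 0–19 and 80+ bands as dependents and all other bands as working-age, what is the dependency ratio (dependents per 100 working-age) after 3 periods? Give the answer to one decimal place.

147.3

Period 1:
Births: 7900 × 0.308 = 2433 ; 5650 × 0.182 = 1028 → total 3461
20–39: 5150 × 0.958 = 4934
40–59: 7900 × 0.961 = 7592
60–79: 5650 × 0.937 = 5294
80+: 8450 × 0.936 + 5350 × 0.591 = 7909 + 3162 = 11071
Giving 3461 / 4934 / 7592 / 5294 / 11071.
Period 2:
Births: 4934 × 0.308 = 1520 ; 7592 × 0.182 = 1382 → total 2902
20–39: 3461 × 0.958 = 3316
40–59: 4934 × 0.961 = 4742
60–79: 7592 × 0.937 = 7114
80+: 5294 × 0.936 + 11071 × 0.591 = 4955 + 6543 = 11498
Giving 2902 / 3316 / 4742 / 7114 / 11498.
Period 3:
Births: 3316 × 0.308 = 1021 ; 4742 × 0.182 = 863 → total 1884
20–39: 2902 × 0.958 = 2780
40–59: 3316 × 0.961 = 3187
60–79: 4742 × 0.937 = 4443
80+: 7114 × 0.936 + 11498 × 0.591 = 6659 + 6795 = 13454
Giving 1884 / 2780 / 3187 / 4443 / 13454.
Dependents (band 0–19 + band 80+) = 1884 + 13454 = 15338; working-age = 10410; ratio = 15338/10410 × 100 = 147.3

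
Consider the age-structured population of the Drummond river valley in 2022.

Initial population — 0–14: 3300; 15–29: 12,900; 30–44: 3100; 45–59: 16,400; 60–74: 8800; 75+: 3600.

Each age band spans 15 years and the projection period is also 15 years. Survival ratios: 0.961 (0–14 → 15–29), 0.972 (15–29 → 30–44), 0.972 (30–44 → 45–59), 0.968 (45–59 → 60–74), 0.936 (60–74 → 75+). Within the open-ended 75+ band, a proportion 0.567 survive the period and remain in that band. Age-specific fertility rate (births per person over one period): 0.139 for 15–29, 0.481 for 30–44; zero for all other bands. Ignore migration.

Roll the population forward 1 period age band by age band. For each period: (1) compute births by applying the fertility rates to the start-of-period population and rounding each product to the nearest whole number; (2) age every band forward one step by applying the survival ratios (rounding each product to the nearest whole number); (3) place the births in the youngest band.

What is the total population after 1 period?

48160

Period 1:
Births: 12900 × 0.139 = 1793  |  3100 × 0.481 = 1491 → 3284
15–29: 3300 × 0.961 = 3171
30–44: 12900 × 0.972 = 12539
45–59: 3100 × 0.972 = 3013
60–74: 16400 × 0.968 = 15875
75+: 8800 × 0.936 + 3600 × 0.567 = 8237 + 2041 = 10278
End of period: [3284, 3171, 12539, 3013, 15875, 10278]
Total after period 1: 3284 + 3171 + 12539 + 3013 + 15875 + 10278 = 48160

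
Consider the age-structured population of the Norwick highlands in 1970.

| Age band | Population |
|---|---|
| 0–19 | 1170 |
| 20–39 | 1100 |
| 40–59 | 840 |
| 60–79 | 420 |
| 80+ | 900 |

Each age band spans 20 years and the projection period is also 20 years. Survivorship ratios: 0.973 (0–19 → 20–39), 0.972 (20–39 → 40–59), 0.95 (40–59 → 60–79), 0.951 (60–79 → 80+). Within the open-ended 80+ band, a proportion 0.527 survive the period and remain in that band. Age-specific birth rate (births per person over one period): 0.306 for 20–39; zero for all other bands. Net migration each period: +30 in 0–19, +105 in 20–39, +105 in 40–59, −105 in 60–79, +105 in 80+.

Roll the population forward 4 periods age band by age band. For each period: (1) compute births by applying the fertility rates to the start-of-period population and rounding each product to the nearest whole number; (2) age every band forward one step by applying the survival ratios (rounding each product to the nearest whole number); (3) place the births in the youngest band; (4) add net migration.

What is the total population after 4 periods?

Period 1:
Births: 1100 * 0.306 = 337
20–39: 1170 * 0.973 = 1138
40–59: 1100 * 0.972 = 1069
60–79: 840 * 0.95 = 798
80+: 420 * 0.951 + 900 * 0.527 = 399 + 474 = 873
Net migration: 0–19 + 30 → 367; 20–39 + 105 → 1243; 40–59 + 105 → 1174; 60–79 − 105 → 693; 80+ + 105 → 978
→ [367, 1243, 1174, 693, 978]
Period 2:
Births: 1243 * 0.306 = 380
20–39: 367 * 0.973 = 357
40–59: 1243 * 0.972 = 1208
60–79: 1174 * 0.95 = 1115
80+: 693 * 0.951 + 978 * 0.527 = 659 + 515 = 1174
Net migration: 0–19 + 30 → 410; 20–39 + 105 → 462; 40–59 + 105 → 1313; 60–79 − 105 → 1010; 80+ + 105 → 1279
→ [410, 462, 1313, 1010, 1279]
Period 3:
Births: 462 * 0.306 = 141
20–39: 410 * 0.973 = 399
40–59: 462 * 0.972 = 449
60–79: 1313 * 0.95 = 1247
80+: 1010 * 0.951 + 1279 * 0.527 = 961 + 674 = 1635
Net migration: 0–19 + 30 → 171; 20–39 + 105 → 504; 40–59 + 105 → 554; 60–79 − 105 → 1142; 80+ + 105 → 1740
→ [171, 504, 554, 1142, 1740]
Period 4:
Births: 504 * 0.306 = 154
20–39: 171 * 0.973 = 166
40–59: 504 * 0.972 = 490
60–79: 554 * 0.95 = 526
80+: 1142 * 0.951 + 1740 * 0.527 = 1086 + 917 = 2003
Net migration: 0–19 + 30 → 184; 20–39 + 105 → 271; 40–59 + 105 → 595; 60–79 − 105 → 421; 80+ + 105 → 2108
→ [184, 271, 595, 421, 2108]
Total after period 4: 184 + 271 + 595 + 421 + 2108 = 3579

3579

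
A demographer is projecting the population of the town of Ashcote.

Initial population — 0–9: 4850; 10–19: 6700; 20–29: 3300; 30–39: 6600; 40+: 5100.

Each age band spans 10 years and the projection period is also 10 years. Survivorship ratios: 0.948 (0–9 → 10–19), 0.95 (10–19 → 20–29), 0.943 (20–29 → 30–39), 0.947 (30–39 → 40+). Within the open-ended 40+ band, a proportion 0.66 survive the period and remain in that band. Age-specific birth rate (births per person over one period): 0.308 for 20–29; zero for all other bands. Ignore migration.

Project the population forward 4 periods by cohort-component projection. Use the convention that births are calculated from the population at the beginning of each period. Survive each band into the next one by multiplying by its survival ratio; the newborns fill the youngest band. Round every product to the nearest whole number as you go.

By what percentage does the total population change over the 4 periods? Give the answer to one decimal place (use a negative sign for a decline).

-40.2

— Period 1 —
Births: 3300 × 0.308 = 1016
10–19: 4850 × 0.948 = 4598
20–29: 6700 × 0.95 = 6365
30–39: 3300 × 0.943 = 3112
40+: 6600 × 0.947 + 5100 × 0.66 = 6250 + 3366 = 9616
Giving 1016 / 4598 / 6365 / 3112 / 9616.
— Period 2 —
Births: 6365 × 0.308 = 1960
10–19: 1016 × 0.948 = 963
20–29: 4598 × 0.95 = 4368
30–39: 6365 × 0.943 = 6002
40+: 3112 × 0.947 + 9616 × 0.66 = 2947 + 6347 = 9294
Giving 1960 / 963 / 4368 / 6002 / 9294.
— Period 3 —
Births: 4368 × 0.308 = 1345
10–19: 1960 × 0.948 = 1858
20–29: 963 × 0.95 = 915
30–39: 4368 × 0.943 = 4119
40+: 6002 × 0.947 + 9294 × 0.66 = 5684 + 6134 = 11818
Giving 1345 / 1858 / 915 / 4119 / 11818.
— Period 4 —
Births: 915 × 0.308 = 282
10–19: 1345 × 0.948 = 1275
20–29: 1858 × 0.95 = 1765
30–39: 915 × 0.943 = 863
40+: 4119 × 0.947 + 11818 × 0.66 = 3901 + 7800 = 11701
Giving 282 / 1275 / 1765 / 863 / 11701.
Total: 26550 → 15886; change = -10664; percentage change = -40.2%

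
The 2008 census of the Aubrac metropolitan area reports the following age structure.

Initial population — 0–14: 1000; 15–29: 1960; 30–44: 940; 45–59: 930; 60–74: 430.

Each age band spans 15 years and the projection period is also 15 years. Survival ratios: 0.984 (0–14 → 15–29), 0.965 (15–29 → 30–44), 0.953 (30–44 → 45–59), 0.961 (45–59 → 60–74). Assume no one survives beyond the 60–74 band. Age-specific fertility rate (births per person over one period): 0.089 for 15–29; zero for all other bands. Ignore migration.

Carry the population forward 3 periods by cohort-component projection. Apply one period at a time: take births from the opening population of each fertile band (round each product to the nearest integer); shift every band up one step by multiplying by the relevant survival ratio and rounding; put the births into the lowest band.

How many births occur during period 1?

174

(Groups numbered youngest = 1 to oldest = 5.)
[period 1]
Births: 1960 × 0.089 = 174
Group 2: 1000 × 0.984 = 984
Group 3: 1960 × 0.965 = 1891
Group 4: 940 × 0.953 = 896
Group 5: 930 × 0.961 = 894
Giving 174 / 984 / 1891 / 896 / 894.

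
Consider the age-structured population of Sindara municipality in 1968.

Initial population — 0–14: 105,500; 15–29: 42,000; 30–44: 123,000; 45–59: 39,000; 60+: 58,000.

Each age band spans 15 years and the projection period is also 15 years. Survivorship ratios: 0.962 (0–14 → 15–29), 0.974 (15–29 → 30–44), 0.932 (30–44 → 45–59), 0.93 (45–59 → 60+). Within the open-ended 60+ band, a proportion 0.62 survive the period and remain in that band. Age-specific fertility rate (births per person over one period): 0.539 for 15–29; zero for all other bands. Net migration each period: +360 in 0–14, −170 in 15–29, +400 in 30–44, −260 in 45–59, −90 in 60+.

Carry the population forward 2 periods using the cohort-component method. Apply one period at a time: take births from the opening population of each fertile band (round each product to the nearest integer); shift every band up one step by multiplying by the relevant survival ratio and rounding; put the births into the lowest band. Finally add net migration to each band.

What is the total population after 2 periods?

Period 1:
Births: 42000 × 0.539 = 22638
15–29: 105500 × 0.962 = 101491
30–44: 42000 × 0.974 = 40908
45–59: 123000 × 0.932 = 114636
60+: 39000 × 0.93 + 58000 × 0.62 = 36270 + 35960 = 72230
Net migration: 0–14 + 360 → 22998; 15–29 − 170 → 101321; 30–44 + 400 → 41308; 45–59 − 260 → 114376; 60+ − 90 → 72140
Giving 22998 / 101321 / 41308 / 114376 / 72140.
Period 2:
Births: 101321 × 0.539 = 54612
15–29: 22998 × 0.962 = 22124
30–44: 101321 × 0.974 = 98687
45–59: 41308 × 0.932 = 38499
60+: 114376 × 0.93 + 72140 × 0.62 = 106370 + 44727 = 151097
Net migration: 0–14 + 360 → 54972; 15–29 − 170 → 21954; 30–44 + 400 → 99087; 45–59 − 260 → 38239; 60+ − 90 → 151007
Giving 54972 / 21954 / 99087 / 38239 / 151007.
Total after period 2: 54972 + 21954 + 99087 + 38239 + 151007 = 365259

365259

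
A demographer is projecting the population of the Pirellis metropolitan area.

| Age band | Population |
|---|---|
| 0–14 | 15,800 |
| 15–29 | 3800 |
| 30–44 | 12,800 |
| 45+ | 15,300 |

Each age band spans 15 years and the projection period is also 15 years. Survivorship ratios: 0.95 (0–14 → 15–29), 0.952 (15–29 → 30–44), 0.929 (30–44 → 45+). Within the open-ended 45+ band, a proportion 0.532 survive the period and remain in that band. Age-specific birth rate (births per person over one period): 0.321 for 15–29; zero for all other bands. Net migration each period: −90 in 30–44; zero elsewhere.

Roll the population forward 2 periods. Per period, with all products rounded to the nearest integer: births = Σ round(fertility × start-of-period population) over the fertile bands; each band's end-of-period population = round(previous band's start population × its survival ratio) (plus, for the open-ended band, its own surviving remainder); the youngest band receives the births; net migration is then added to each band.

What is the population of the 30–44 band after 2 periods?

Numbering the groups 1..4 from youngest to oldest:
Period 1:
Births: 3800 × 0.321 = 1220
Group 2: 15800 × 0.95 = 15010
Group 3: 3800 × 0.952 = 3618
Group 4: 12800 × 0.929 + 15300 × 0.532 = 11891 + 8140 = 20031
Net migration: Group 3 − 90 → 3528
Giving 1220 / 15010 / 3528 / 20031.
Period 2:
Births: 15010 × 0.321 = 4818
Group 2: 1220 × 0.95 = 1159
Group 3: 15010 × 0.952 = 14290
Group 4: 3528 × 0.929 + 20031 × 0.532 = 3278 + 10656 = 13934
Net migration: Group 3 − 90 → 14200
Giving 4818 / 1159 / 14200 / 13934.

14200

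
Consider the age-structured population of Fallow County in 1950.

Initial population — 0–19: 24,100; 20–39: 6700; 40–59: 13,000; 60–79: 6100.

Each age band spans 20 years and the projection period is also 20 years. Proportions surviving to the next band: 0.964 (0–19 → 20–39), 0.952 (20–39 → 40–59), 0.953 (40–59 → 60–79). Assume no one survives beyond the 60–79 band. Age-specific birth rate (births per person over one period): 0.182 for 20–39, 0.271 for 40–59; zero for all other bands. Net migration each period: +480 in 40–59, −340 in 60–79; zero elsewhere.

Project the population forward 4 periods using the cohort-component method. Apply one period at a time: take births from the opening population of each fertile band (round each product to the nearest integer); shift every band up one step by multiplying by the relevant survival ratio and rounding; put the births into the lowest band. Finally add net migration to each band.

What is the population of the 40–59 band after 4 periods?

[period 1]
Births: 6700 × 0.182 = 1219 ; 13000 × 0.271 = 3523 ⇒ total 4742
20–39: 24100 × 0.964 = 23232
40–59: 6700 × 0.952 = 6378
60–79: 13000 × 0.953 = 12389
Net migration: 40–59 + 480 → 6858; 60–79 − 340 → 12049
Population now: 0–19=4742, 20–39=23232, 40–59=6858, 60–79=12049
[period 2]
Births: 23232 × 0.182 = 4228 ; 6858 × 0.271 = 1859 ⇒ total 6087
20–39: 4742 × 0.964 = 4571
40–59: 23232 × 0.952 = 22117
60–79: 6858 × 0.953 = 6536
Net migration: 40–59 + 480 → 22597; 60–79 − 340 → 6196
Population now: 0–19=6087, 20–39=4571, 40–59=22597, 60–79=6196
[period 3]
Births: 4571 × 0.182 = 832 ; 22597 × 0.271 = 6124 ⇒ total 6956
20–39: 6087 × 0.964 = 5868
40–59: 4571 × 0.952 = 4352
60–79: 22597 × 0.953 = 21535
Net migration: 40–59 + 480 → 4832; 60–79 − 340 → 21195
Population now: 0–19=6956, 20–39=5868, 40–59=4832, 60–79=21195
[period 4]
Births: 5868 × 0.182 = 1068 ; 4832 × 0.271 = 1309 ⇒ total 2377
20–39: 6956 × 0.964 = 6706
40–59: 5868 × 0.952 = 5586
60–79: 4832 × 0.953 = 4605
Net migration: 40–59 + 480 → 6066; 60–79 − 340 → 4265
Population now: 0–19=2377, 20–39=6706, 40–59=6066, 60–79=4265

6066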